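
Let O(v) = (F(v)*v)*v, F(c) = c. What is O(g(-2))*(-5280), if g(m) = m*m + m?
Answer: -42240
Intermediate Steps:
g(m) = m + m² (g(m) = m² + m = m + m²)
O(v) = v³ (O(v) = (v*v)*v = v²*v = v³)
O(g(-2))*(-5280) = (-2*(1 - 2))³*(-5280) = (-2*(-1))³*(-5280) = 2³*(-5280) = 8*(-5280) = -42240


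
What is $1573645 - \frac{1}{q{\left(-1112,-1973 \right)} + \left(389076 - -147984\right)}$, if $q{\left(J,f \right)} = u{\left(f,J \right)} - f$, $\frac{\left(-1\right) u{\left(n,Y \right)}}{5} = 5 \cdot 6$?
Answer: $\frac{848010538534}{538883} \approx 1.5736 \cdot 10^{6}$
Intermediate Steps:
$u{\left(n,Y \right)} = -150$ ($u{\left(n,Y \right)} = - 5 \cdot 5 \cdot 6 = \left(-5\right) 30 = -150$)
$q{\left(J,f \right)} = -150 - f$
$1573645 - \frac{1}{q{\left(-1112,-1973 \right)} + \left(389076 - -147984\right)} = 1573645 - \frac{1}{\left(-150 - -1973\right) + \left(389076 - -147984\right)} = 1573645 - \frac{1}{\left(-150 + 1973\right) + \left(389076 + 147984\right)} = 1573645 - \frac{1}{1823 + 537060} = 1573645 - \frac{1}{538883} = \frac{848010538534}{538883}$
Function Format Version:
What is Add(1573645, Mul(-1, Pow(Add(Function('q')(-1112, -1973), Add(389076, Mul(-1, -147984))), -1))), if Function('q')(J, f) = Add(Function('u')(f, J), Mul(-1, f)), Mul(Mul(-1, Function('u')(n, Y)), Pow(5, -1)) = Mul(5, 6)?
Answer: Rational(848010538534, 538883) ≈ 1.5736e+6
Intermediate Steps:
Function('u')(n, Y) = -150 (Function('u')(n, Y) = Mul(-5, Mul(5, 6)) = Mul(-5, 30) = -150)
Function('q')(J, f) = Add(-150, Mul(-1, f))
Add(1573645, Mul(-1, Pow(Add(Function('q')(-1112, -1973), Add(389076, Mul(-1, -147984))), -1))) = Add(1573645, Mul(-1, Pow(Add(Add(-150, Mul(-1, -1973)), Add(389076, Mul(-1, -147984))), -1))) = Add(1573645, Mul(-1, Pow(Add(Add(-150, 1973), Add(389076, 147984)), -1))) = Add(1573645, Mul(-1, Pow(Add(1823, 537060), -1))) = Add(1573645, Mul(-1, Pow(538883, -1))) = Add(1573645, Mul(-1, Rational(1, 538883))) = Add(1573645, Rational(-1, 538883)) = Rational(848010538534, 538883)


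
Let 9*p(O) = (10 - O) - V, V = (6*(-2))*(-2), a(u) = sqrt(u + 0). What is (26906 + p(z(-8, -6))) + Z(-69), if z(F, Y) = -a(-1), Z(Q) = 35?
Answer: 242455/9 + I/9 ≈ 26939.0 + 0.11111*I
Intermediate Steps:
a(u) = sqrt(u)
z(F, Y) = -I (z(F, Y) = -sqrt(-1) = -I)
V = 24 (V = -12*(-2) = 24)
p(O) = -14/9 - O/9 (p(O) = ((10 - O) - 1*24)/9 = ((10 - O) - 24)/9 = (-14 - O)/9 = -14/9 - O/9)
(26906 + p(z(-8, -6))) + Z(-69) = (26906 + (-14/9 - (-1)*I/9)) + 35 = (26906 + (-14/9 + I/9)) + 35 = (242140/9 + I/9) + 35 = 242455/9 + I/9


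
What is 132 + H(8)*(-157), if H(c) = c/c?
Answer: -25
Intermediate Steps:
H(c) = 1
132 + H(8)*(-157) = 132 + 1*(-157) = 132 - 157 = -25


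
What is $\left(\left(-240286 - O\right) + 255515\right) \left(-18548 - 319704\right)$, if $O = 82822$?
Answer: $22863467436$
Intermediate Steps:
$\left(\left(-240286 - O\right) + 255515\right) \left(-18548 - 319704\right) = \left(\left(-240286 - 82822\right) + 255515\right) \left(-18548 - 319704\right) = \left(\left(-240286 - 82822\right) + 255515\right) \left(-338252\right) = \left(-323108 + 255515\right) \left(-338252\right) = \left(-67593\right) \left(-338252\right) = 22863467436$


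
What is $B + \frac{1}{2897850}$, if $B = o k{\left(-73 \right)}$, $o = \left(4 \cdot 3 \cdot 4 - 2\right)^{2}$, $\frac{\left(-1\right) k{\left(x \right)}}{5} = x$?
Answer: $\frac{2238125469001}{2897850} \approx 7.7234 \cdot 10^{5}$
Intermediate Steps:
$k{\left(x \right)} = - 5 x$
$o = 2116$ ($o = \left(12 \cdot 4 - 2\right)^{2} = \left(48 - 2\right)^{2} = 46^{2} = 2116$)
$B = 772340$ ($B = 2116 \left(\left(-5\right) \left(-73\right)\right) = 2116 \cdot 365 = 772340$)
$B + \frac{1}{2897850} = 772340 + \frac{1}{2897850} = \frac{2238125469001}{2897850}$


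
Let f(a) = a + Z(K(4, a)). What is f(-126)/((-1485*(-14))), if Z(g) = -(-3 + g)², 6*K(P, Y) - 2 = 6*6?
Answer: -617/93555 ≈ -0.0065951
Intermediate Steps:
K(P, Y) = 19/3 (K(P, Y) = ⅓ + (6*6)/6 = ⅓ + (⅙)*36 = ⅓ + 6 = 19/3)
f(a) = -100/9 + a (f(a) = a - (-3 + 19/3)² = a - (10/3)² = a - 1*100/9 = a - 100/9 = -100/9 + a)
f(-126)/((-1485*(-14))) = (-100/9 - 126)/((-1485*(-14))) = -1234/9/20790 = -1234/9*1/20790 = -617/93555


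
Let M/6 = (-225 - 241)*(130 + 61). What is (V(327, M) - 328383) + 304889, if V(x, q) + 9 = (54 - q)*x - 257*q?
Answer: 311871179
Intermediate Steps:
M = -534036 (M = 6*((-225 - 241)*(130 + 61)) = 6*(-466*191) = 6*(-89006) = -534036)
V(x, q) = -9 - 257*q + x*(54 - q) (V(x, q) = -9 + ((54 - q)*x - 257*q) = -9 + (x*(54 - q) - 257*q) = -9 + (-257*q + x*(54 - q)) = -9 - 257*q + x*(54 - q))
(V(327, M) - 328383) + 304889 = ((-9 - 257*(-534036) + 54*327 - 1*(-534036)*327) - 328383) + 304889 = ((-9 + 137247252 + 17658 + 174629772) - 328383) + 304889 = (311894673 - 328383) + 304889 = 311566290 + 304889 = 311871179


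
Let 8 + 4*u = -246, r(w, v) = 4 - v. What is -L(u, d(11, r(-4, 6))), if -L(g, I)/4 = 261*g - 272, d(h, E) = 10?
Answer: -67382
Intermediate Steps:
u = -127/2 (u = -2 + (¼)*(-246) = -2 - 123/2 = -127/2 ≈ -63.500)
L(g, I) = 1088 - 1044*g (L(g, I) = -4*(261*g - 272) = -4*(-272 + 261*g) = 1088 - 1044*g)
-L(u, d(11, r(-4, 6))) = -(1088 - 1044*(-127/2)) = -(1088 + 66294) = -1*67382 = -67382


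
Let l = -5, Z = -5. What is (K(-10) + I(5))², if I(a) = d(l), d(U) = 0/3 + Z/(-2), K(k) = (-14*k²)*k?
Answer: 784280025/4 ≈ 1.9607e+8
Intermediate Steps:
K(k) = -14*k³
d(U) = 5/2 (d(U) = 0/3 - 5/(-2) = 0*(⅓) - 5*(-½) = 0 + 5/2 = 5/2)
I(a) = 5/2
(K(-10) + I(5))² = (-14*(-10)³ + 5/2)² = (-14*(-1000) + 5/2)² = (14000 + 5/2)² = (28005/2)² = 784280025/4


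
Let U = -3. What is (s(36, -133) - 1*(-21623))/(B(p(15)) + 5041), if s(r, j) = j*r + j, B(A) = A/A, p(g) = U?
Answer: 8351/2521 ≈ 3.3126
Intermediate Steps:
p(g) = -3
B(A) = 1
s(r, j) = j + j*r
(s(36, -133) - 1*(-21623))/(B(p(15)) + 5041) = (-133*(1 + 36) - 1*(-21623))/(1 + 5041) = (-133*37 + 21623)/5042 = (-4921 + 21623)*(1/5042) = 16702*(1/5042) = 8351/2521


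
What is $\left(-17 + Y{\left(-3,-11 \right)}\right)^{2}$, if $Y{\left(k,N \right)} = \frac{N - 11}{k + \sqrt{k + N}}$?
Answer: $\frac{- 3205 i + 986 \sqrt{14}}{- 5 i + 6 \sqrt{14}} \approx 186.86 - 101.15 i$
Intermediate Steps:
$Y{\left(k,N \right)} = \frac{-11 + N}{k + \sqrt{N + k}}$
$\left(-17 + Y{\left(-3,-11 \right)}\right)^{2} = \left(-17 + \frac{-11 - 11}{-3 + \sqrt{-11 - 3}}\right)^{2} = \left(-17 + \frac{1}{-3 + \sqrt{-14}} \left(-22\right)\right)^{2} = \left(-17 + \frac{1}{-3 + i \sqrt{14}} \left(-22\right)\right)^{2} = \left(-17 - \frac{22}{-3 + i \sqrt{14}}\right)^{2}$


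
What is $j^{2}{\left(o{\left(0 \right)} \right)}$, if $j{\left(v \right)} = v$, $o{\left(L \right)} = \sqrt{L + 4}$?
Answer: $4$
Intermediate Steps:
$o{\left(L \right)} = \sqrt{4 + L}$
$j^{2}{\left(o{\left(0 \right)} \right)} = \left(\sqrt{4 + 0}\right)^{2} = \left(\sqrt{4}\right)^{2} = 2^{2} = 4$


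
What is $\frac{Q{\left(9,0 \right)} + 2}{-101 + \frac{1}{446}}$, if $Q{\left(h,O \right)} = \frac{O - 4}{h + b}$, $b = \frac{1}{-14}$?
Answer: $- \frac{86524}{5630625} \approx -0.015367$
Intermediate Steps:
$b = - \frac{1}{14} \approx -0.071429$
$Q{\left(h,O \right)} = \frac{-4 + O}{- \frac{1}{14} + h}$ ($Q{\left(h,O \right)} = \frac{O - 4}{h - \frac{1}{14}} = \frac{-4 + O}{- \frac{1}{14} + h}$)
$\frac{Q{\left(9,0 \right)} + 2}{-101 + \frac{1}{446}} = \frac{\frac{14 \left(-4 + 0\right)}{-1 + 14 \cdot 9} + 2}{-101 + \frac{1}{446}} = \frac{14 \frac{1}{-1 + 126} \left(-4\right) + 2}{-101 + \frac{1}{446}} = \frac{14 \cdot \frac{1}{125} \left(-4\right) + 2}{- \frac{45045}{446}} = \left(14 \cdot \frac{1}{125} \left(-4\right) + 2\right) \left(- \frac{446}{45045}\right) = \left(- \frac{56}{125} + 2\right) \left(- \frac{446}{45045}\right) = \frac{194}{125} \left(- \frac{446}{45045}\right) = - \frac{86524}{5630625}$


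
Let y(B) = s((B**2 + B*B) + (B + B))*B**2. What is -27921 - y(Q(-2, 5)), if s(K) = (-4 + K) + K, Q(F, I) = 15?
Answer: -243021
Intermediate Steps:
s(K) = -4 + 2*K
y(B) = B**2*(-4 + 4*B + 4*B**2) (y(B) = (-4 + 2*((B**2 + B*B) + (B + B)))*B**2 = (-4 + 2*((B**2 + B**2) + 2*B))*B**2 = (-4 + 2*(2*B**2 + 2*B))*B**2 = (-4 + 2*(2*B + 2*B**2))*B**2 = (-4 + (4*B + 4*B**2))*B**2 = (-4 + 4*B + 4*B**2)*B**2 = B**2*(-4 + 4*B + 4*B**2))
-27921 - y(Q(-2, 5)) = -27921 - 4*15**2*(-1 + 15*(1 + 15)) = -27921 - 4*225*(-1 + 15*16) = -27921 - 4*225*(-1 + 240) = -27921 - 4*225*239 = -27921 - 1*215100 = -27921 - 215100 = -243021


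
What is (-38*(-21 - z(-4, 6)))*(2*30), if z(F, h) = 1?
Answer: 50160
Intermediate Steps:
(-38*(-21 - z(-4, 6)))*(2*30) = (-38*(-21 - 1*1))*(2*30) = -38*(-21 - 1)*60 = -38*(-22)*60 = 836*60 = 50160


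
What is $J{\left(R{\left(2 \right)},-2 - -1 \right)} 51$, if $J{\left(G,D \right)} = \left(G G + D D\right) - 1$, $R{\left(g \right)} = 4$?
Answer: $816$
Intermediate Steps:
$J{\left(G,D \right)} = -1 + D^{2} + G^{2}$ ($J{\left(G,D \right)} = \left(G^{2} + D^{2}\right) - 1 = \left(D^{2} + G^{2}\right) - 1 = -1 + D^{2} + G^{2}$)
$J{\left(R{\left(2 \right)},-2 - -1 \right)} 51 = \left(-1 + \left(-2 - -1\right)^{2} + 4^{2}\right) 51 = \left(-1 + \left(-2 + 1\right)^{2} + 16\right) 51 = \left(-1 + \left(-1\right)^{2} + 16\right) 51 = \left(-1 + 1 + 16\right) 51 = 16 \cdot 51 = 816$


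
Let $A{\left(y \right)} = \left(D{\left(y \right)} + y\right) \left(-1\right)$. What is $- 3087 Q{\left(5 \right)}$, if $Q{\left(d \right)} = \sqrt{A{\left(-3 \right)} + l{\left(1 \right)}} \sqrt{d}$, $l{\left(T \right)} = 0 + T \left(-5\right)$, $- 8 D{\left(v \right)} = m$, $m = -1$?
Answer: $- \frac{3087 i \sqrt{170}}{4} \approx - 10062.0 i$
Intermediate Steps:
$D{\left(v \right)} = \frac{1}{8}$ ($D{\left(v \right)} = \left(- \frac{1}{8}\right) \left(-1\right) = \frac{1}{8}$)
$A{\left(y \right)} = - \frac{1}{8} - y$ ($A{\left(y \right)} = \left(\frac{1}{8} + y\right) \left(-1\right) = - \frac{1}{8} - y$)
$l{\left(T \right)} = - 5 T$ ($l{\left(T \right)} = 0 - 5 T = - 5 T$)
$Q{\left(d \right)} = \frac{i \sqrt{34} \sqrt{d}}{4}$ ($Q{\left(d \right)} = \sqrt{\left(- \frac{1}{8} - -3\right) - 5} \sqrt{d} = \sqrt{\left(- \frac{1}{8} + 3\right) - 5} \sqrt{d} = \sqrt{\frac{23}{8} - 5} \sqrt{d} = \sqrt{- \frac{17}{8}} \sqrt{d} = \frac{i \sqrt{34}}{4} \sqrt{d} = \frac{i \sqrt{34} \sqrt{d}}{4}$)
$- 3087 Q{\left(5 \right)} = - 3087 \frac{i \sqrt{34} \sqrt{5}}{4} = - 3087 \frac{i \sqrt{170}}{4} = - \frac{3087 i \sqrt{170}}{4}$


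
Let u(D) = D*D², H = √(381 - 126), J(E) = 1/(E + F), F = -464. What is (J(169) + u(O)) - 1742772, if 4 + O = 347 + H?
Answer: 11467602849/295 + 353202*√255 ≈ 4.4513e+7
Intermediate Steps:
J(E) = 1/(-464 + E) (J(E) = 1/(E - 464) = 1/(-464 + E))
H = √255 ≈ 15.969
O = 343 + √255 (O = -4 + (347 + √255) = 343 + √255 ≈ 358.97)
u(D) = D³
(J(169) + u(O)) - 1742772 = (1/(-464 + 169) + (343 + √255)³) - 1742772 = (1/(-295) + (343 + √255)³) - 1742772 = (-1/295 + (343 + √255)³) - 1742772 = -514117741/295 + (343 + √255)³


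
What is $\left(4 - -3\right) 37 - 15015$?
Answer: $-14756$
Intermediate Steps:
$\left(4 - -3\right) 37 - 15015 = \left(4 + 3\right) 37 - 15015 = 7 \cdot 37 - 15015 = 259 - 15015 = -14756$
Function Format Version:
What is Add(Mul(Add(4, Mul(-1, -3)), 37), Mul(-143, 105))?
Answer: -14756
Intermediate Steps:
Add(Mul(Add(4, Mul(-1, -3)), 37), Mul(-143, 105)) = Add(Mul(Add(4, 3), 37), -15015) = Add(Mul(7, 37), -15015) = Add(259, -15015) = -14756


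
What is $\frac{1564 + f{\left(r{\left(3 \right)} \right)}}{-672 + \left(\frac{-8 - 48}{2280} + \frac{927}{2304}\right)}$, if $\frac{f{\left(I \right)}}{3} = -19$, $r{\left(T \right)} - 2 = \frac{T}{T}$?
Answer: $- \frac{9995520}{4454687} \approx -2.2438$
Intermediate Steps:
$r{\left(T \right)} = 3$ ($r{\left(T \right)} = 2 + \frac{T}{T} = 2 + 1 = 3$)
$f{\left(I \right)} = -57$ ($f{\left(I \right)} = 3 \left(-19\right) = -57$)
$\frac{1564 + f{\left(r{\left(3 \right)} \right)}}{-672 + \left(\frac{-8 - 48}{2280} + \frac{927}{2304}\right)} = \frac{1564 - 57}{-672 + \left(\frac{-8 - 48}{2280} + \frac{927}{2304}\right)} = \frac{1507}{-672 + \left(\left(-8 - 48\right) \frac{1}{2280} + 927 \cdot \frac{1}{2304}\right)} = \frac{1507}{-672 + \left(\left(-56\right) \frac{1}{2280} + \frac{103}{256}\right)} = \frac{1507}{-672 + \left(- \frac{7}{285} + \frac{103}{256}\right)} = \frac{1507}{-672 + \frac{27563}{72960}} = \frac{1507}{- \frac{49001557}{72960}} = 1507 \left(- \frac{72960}{49001557}\right) = - \frac{9995520}{4454687}$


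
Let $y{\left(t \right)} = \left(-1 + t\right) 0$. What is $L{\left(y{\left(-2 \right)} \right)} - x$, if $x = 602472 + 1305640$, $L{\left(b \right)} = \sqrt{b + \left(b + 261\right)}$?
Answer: $-1908112 + 3 \sqrt{29} \approx -1.9081 \cdot 10^{6}$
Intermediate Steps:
$y{\left(t \right)} = 0$
$L{\left(b \right)} = \sqrt{261 + 2 b}$ ($L{\left(b \right)} = \sqrt{b + \left(261 + b\right)} = \sqrt{261 + 2 b}$)
$x = 1908112$
$L{\left(y{\left(-2 \right)} \right)} - x = \sqrt{261 + 2 \cdot 0} - 1908112 = \sqrt{261 + 0} - 1908112 = \sqrt{261} - 1908112 = 3 \sqrt{29} - 1908112 = -1908112 + 3 \sqrt{29}$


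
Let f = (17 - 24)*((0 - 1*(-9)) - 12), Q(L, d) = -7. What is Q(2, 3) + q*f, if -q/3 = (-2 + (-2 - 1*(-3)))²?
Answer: -70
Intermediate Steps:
f = 21 (f = -7*((0 + 9) - 12) = -7*(9 - 12) = -7*(-3) = 21)
q = -3 (q = -3*(-2 + (-2 - 1*(-3)))² = -3*(-2 + (-2 + 3))² = -3*(-2 + 1)² = -3*(-1)² = -3*1 = -3)
Q(2, 3) + q*f = -7 - 3*21 = -7 - 63 = -70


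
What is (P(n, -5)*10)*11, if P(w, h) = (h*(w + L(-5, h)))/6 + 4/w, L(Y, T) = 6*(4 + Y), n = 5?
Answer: 539/3 ≈ 179.67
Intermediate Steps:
L(Y, T) = 24 + 6*Y
P(w, h) = 4/w + h*(-6 + w)/6 (P(w, h) = (h*(w + (24 + 6*(-5))))/6 + 4/w = (h*(w + (24 - 30)))*(1/6) + 4/w = (h*(w - 6))*(1/6) + 4/w = (h*(-6 + w))*(1/6) + 4/w = h*(-6 + w)/6 + 4/w = 4/w + h*(-6 + w)/6)
(P(n, -5)*10)*11 = ((-1*(-5) + 4/5 + (1/6)*(-5)*5)*10)*11 = ((5 + 4*(1/5) - 25/6)*10)*11 = ((5 + 4/5 - 25/6)*10)*11 = ((49/30)*10)*11 = (49/3)*11 = 539/3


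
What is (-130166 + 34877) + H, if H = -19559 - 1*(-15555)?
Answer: -99293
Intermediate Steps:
H = -4004 (H = -19559 + 15555 = -4004)
(-130166 + 34877) + H = (-130166 + 34877) - 4004 = -95289 - 4004 = -99293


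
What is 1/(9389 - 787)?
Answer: 1/8602 ≈ 0.00011625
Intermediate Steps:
1/(9389 - 787) = 1/8602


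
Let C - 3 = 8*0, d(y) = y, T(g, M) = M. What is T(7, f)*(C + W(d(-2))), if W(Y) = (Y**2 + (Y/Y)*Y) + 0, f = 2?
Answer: 10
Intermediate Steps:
W(Y) = Y + Y**2 (W(Y) = (Y**2 + 1*Y) + 0 = (Y**2 + Y) + 0 = (Y + Y**2) + 0 = Y + Y**2)
C = 3 (C = 3 + 8*0 = 3 + 0 = 3)
T(7, f)*(C + W(d(-2))) = 2*(3 - 2*(1 - 2)) = 2*(3 - 2*(-1)) = 2*(3 + 2) = 2*5 = 10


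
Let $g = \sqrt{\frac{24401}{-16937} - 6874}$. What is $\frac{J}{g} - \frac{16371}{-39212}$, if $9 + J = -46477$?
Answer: $\frac{16371}{39212} + \frac{46486 i \sqrt{1972302454643}}{116449339} \approx 0.4175 + 560.62 i$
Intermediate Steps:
$g = \frac{i \sqrt{1972302454643}}{16937}$ ($g = \sqrt{24401 \left(- \frac{1}{16937}\right) - 6874} = \sqrt{- \frac{24401}{16937} - 6874} = \sqrt{- \frac{116449339}{16937}} = \frac{i \sqrt{1972302454643}}{16937} \approx 82.918 i$)
$J = -46486$ ($J = -9 - 46477 = -46486$)
$\frac{J}{g} - \frac{16371}{-39212} = - \frac{46486}{\frac{1}{16937} i \sqrt{1972302454643}} - \frac{16371}{-39212} = - 46486 \left(- \frac{i \sqrt{1972302454643}}{116449339}\right) - - \frac{16371}{39212} = \frac{46486 i \sqrt{1972302454643}}{116449339} + \frac{16371}{39212} = \frac{16371}{39212} + \frac{46486 i \sqrt{1972302454643}}{116449339}$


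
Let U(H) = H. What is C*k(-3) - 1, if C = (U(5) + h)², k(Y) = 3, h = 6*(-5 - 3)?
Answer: 5546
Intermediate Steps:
h = -48 (h = 6*(-8) = -48)
C = 1849 (C = (5 - 48)² = (-43)² = 1849)
C*k(-3) - 1 = 1849*3 - 1 = 5547 - 1 = 5546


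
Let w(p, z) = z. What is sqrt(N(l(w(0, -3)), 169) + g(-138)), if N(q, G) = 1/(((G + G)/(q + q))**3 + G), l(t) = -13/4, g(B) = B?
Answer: I*sqrt(16105264473)/10803 ≈ 11.747*I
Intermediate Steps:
l(t) = -13/4 (l(t) = -13*1/4 = -13/4)
N(q, G) = 1/(G + G**3/q**3) (N(q, G) = 1/(((2*G)/((2*q)))**3 + G) = 1/(((2*G)*(1/(2*q)))**3 + G) = 1/((G/q)**3 + G) = 1/(G**3/q**3 + G) = 1/(G + G**3/q**3))
sqrt(N(l(w(0, -3)), 169) + g(-138)) = sqrt((-13/4)**3/(169*(169**2 + (-13/4)**3)) - 138) = sqrt((1/169)*(-2197/64)/(28561 - 2197/64) - 138) = sqrt((1/169)*(-2197/64)/(1825707/64) - 138) = sqrt((1/169)*(-2197/64)*(64/1825707) - 138) = sqrt(-1/140439 - 138) = sqrt(-19380583/140439) = I*sqrt(16105264473)/10803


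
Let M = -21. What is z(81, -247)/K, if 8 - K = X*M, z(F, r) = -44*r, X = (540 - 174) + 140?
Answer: 418/409 ≈ 1.0220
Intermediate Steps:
X = 506 (X = 366 + 140 = 506)
K = 10634 (K = 8 - 506*(-21) = 8 - 1*(-10626) = 8 + 10626 = 10634)
z(81, -247)/K = -44*(-247)/10634 = 10868*(1/10634) = 418/409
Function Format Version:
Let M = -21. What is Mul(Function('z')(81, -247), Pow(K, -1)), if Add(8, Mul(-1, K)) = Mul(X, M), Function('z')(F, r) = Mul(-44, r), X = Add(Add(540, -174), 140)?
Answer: Rational(418, 409) ≈ 1.0220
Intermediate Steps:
X = 506 (X = Add(366, 140) = 506)
K = 10634 (K = Add(8, Mul(-1, Mul(506, -21))) = Add(8, Mul(-1, -10626)) = Add(8, 10626) = 10634)
Mul(Function('z')(81, -247), Pow(K, -1)) = Mul(Mul(-44, -247), Pow(10634, -1)) = Mul(10868, Rational(1, 10634)) = Rational(418, 409)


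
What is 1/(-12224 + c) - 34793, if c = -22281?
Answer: -1200532466/34505 ≈ -34793.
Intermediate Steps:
1/(-12224 + c) - 34793 = 1/(-12224 - 22281) - 34793 = 1/(-34505) - 34793 = -1/34505 - 34793 = -1200532466/34505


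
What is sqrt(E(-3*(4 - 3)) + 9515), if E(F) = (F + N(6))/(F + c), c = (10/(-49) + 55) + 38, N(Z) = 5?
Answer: sqrt(460527078)/220 ≈ 97.545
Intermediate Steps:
c = 4547/49 (c = (10*(-1/49) + 55) + 38 = (-10/49 + 55) + 38 = 2685/49 + 38 = 4547/49 ≈ 92.796)
E(F) = (5 + F)/(4547/49 + F) (E(F) = (F + 5)/(F + 4547/49) = (5 + F)/(4547/49 + F))
sqrt(E(-3*(4 - 3)) + 9515) = sqrt(49*(5 - 3*(4 - 3))/(4547 + 49*(-3*(4 - 3))) + 9515) = sqrt(49*(5 - 3*1)/(4547 + 49*(-3*1)) + 9515) = sqrt(49*(5 - 3)/(4547 + 49*(-3)) + 9515) = sqrt(49*2/(4547 - 147) + 9515) = sqrt(49*2/4400 + 9515) = sqrt(49*(1/4400)*2 + 9515) = sqrt(49/2200 + 9515) = sqrt(20933049/2200) = sqrt(460527078)/220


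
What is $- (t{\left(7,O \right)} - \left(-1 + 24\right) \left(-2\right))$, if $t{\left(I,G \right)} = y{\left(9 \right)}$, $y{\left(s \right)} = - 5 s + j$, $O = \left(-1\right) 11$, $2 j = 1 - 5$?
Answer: $1$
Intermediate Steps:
$j = -2$ ($j = \frac{1 - 5}{2} = \frac{1}{2} \left(-4\right) = -2$)
$O = -11$
$y{\left(s \right)} = -2 - 5 s$ ($y{\left(s \right)} = - 5 s - 2 = -2 - 5 s$)
$t{\left(I,G \right)} = -47$ ($t{\left(I,G \right)} = -2 - 45 = -47$)
$- (t{\left(7,O \right)} - \left(-1 + 24\right) \left(-2\right)) = - (-47 - \left(-1 + 24\right) \left(-2\right)) = - (-47 - 23 \left(-2\right)) = - (-47 - -46) = - (-47 + 46) = \left(-1\right) \left(-1\right) = 1$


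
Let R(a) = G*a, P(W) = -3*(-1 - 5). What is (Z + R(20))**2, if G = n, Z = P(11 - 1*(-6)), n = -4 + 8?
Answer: 9604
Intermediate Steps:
n = 4
P(W) = 18 (P(W) = -3*(-6) = 18)
Z = 18
G = 4
R(a) = 4*a
(Z + R(20))**2 = (18 + 4*20)**2 = (18 + 80)**2 = 98**2 = 9604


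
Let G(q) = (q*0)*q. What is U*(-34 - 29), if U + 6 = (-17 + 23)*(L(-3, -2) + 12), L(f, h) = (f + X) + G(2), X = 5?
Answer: -4914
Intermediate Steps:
G(q) = 0 (G(q) = 0*q = 0)
L(f, h) = 5 + f (L(f, h) = (f + 5) + 0 = (5 + f) + 0 = 5 + f)
U = 78 (U = -6 + (-17 + 23)*((5 - 3) + 12) = -6 + 6*(2 + 12) = -6 + 6*14 = -6 + 84 = 78)
U*(-34 - 29) = 78*(-34 - 29) = 78*(-63) = -4914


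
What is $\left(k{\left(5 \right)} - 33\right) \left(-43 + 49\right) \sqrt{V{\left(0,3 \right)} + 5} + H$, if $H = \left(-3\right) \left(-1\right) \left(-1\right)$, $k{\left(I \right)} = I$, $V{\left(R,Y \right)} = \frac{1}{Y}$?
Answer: $-3 - 224 \sqrt{3} \approx -390.98$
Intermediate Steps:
$H = -3$ ($H = 3 \left(-1\right) = -3$)
$\left(k{\left(5 \right)} - 33\right) \left(-43 + 49\right) \sqrt{V{\left(0,3 \right)} + 5} + H = \left(5 - 33\right) \left(-43 + 49\right) \sqrt{\frac{1}{3} + 5} - 3 = \left(-28\right) 6 \sqrt{\frac{1}{3} + 5} - 3 = - 168 \sqrt{\frac{16}{3}} - 3 = - 168 \frac{4 \sqrt{3}}{3} - 3 = - 224 \sqrt{3} - 3 = -3 - 224 \sqrt{3}$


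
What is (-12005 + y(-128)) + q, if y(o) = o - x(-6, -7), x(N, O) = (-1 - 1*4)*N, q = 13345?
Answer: 1182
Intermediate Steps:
x(N, O) = -5*N (x(N, O) = (-1 - 4)*N = -5*N)
y(o) = -30 + o (y(o) = o - (-5)*(-6) = o - 1*30 = o - 30 = -30 + o)
(-12005 + y(-128)) + q = (-12005 + (-30 - 128)) + 13345 = (-12005 - 158) + 13345 = -12163 + 13345 = 1182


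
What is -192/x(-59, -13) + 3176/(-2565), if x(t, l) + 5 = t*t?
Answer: -2883064/2228985 ≈ -1.2934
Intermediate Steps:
x(t, l) = -5 + t² (x(t, l) = -5 + t*t = -5 + t²)
-192/x(-59, -13) + 3176/(-2565) = -192/(-5 + (-59)²) + 3176/(-2565) = -192/(-5 + 3481) + 3176*(-1/2565) = -192/3476 - 3176/2565 = -192*1/3476 - 3176/2565 = -48/869 - 3176/2565 = -2883064/2228985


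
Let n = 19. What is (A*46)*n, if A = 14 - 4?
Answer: 8740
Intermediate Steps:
A = 10
(A*46)*n = (10*46)*19 = 460*19 = 8740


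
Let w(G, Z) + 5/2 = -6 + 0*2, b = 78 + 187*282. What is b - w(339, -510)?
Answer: 105641/2 ≈ 52821.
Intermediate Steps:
b = 52812 (b = 78 + 52734 = 52812)
w(G, Z) = -17/2 (w(G, Z) = -5/2 + (-6 + 0*2) = -5/2 + (-6 + 0) = -5/2 - 6 = -17/2)
b - w(339, -510) = 52812 - 1*(-17/2) = 52812 + 17/2 = 105641/2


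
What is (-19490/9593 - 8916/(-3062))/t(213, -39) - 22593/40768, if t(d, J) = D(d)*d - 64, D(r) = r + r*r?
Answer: -230115328086854719/415232294516940992 ≈ -0.55418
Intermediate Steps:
D(r) = r + r²
t(d, J) = -64 + d²*(1 + d) (t(d, J) = (d*(1 + d))*d - 64 = d²*(1 + d) - 64 = -64 + d²*(1 + d))
(-19490/9593 - 8916/(-3062))/t(213, -39) - 22593/40768 = (-19490/9593 - 8916/(-3062))/(-64 + 213²*(1 + 213)) - 22593/40768 = (-19490*1/9593 - 8916*(-1/3062))/(-64 + 45369*214) - 22593*1/40768 = (-19490/9593 + 4458/1531)/(-64 + 9708966) - 22593/40768 = (12926404/14686883)/9708902 - 22593/40768 = (12926404/14686883)*(1/9708902) - 22593/40768 = 6463202/71296753866233 - 22593/40768 = -230115328086854719/415232294516940992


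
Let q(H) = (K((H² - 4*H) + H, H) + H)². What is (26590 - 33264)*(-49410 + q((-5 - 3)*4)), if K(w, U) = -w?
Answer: -8527329756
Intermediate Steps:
q(H) = (-H² + 4*H)² (q(H) = (-((H² - 4*H) + H) + H)² = (-(H² - 3*H) + H)² = ((-H² + 3*H) + H)² = (-H² + 4*H)²)
(26590 - 33264)*(-49410 + q((-5 - 3)*4)) = (26590 - 33264)*(-49410 + ((-5 - 3)*4)²*(-4 + (-5 - 3)*4)²) = -6674*(-49410 + (-8*4)²*(-4 - 8*4)²) = -6674*(-49410 + (-32)²*(-4 - 32)²) = -6674*(-49410 + 1024*(-36)²) = -6674*(-49410 + 1024*1296) = -6674*(-49410 + 1327104) = -6674*1277694 = -8527329756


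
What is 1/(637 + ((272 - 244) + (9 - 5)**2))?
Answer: 1/681 ≈ 0.0014684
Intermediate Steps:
1/(637 + ((272 - 244) + (9 - 5)**2)) = 1/(637 + (28 + 4**2)) = 1/(637 + (28 + 16)) = 1/(637 + 44) = 1/681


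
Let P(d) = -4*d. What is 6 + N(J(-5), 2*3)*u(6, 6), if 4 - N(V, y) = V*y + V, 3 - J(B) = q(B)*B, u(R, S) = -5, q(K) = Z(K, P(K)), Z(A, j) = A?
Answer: -784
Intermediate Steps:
q(K) = K
J(B) = 3 - B² (J(B) = 3 - B*B = 3 - B²)
N(V, y) = 4 - V - V*y (N(V, y) = 4 - (V*y + V) = 4 - (V + V*y) = 4 + (-V - V*y) = 4 - V - V*y)
6 + N(J(-5), 2*3)*u(6, 6) = 6 + (4 - (3 - 1*(-5)²) - (3 - 1*(-5)²)*2*3)*(-5) = 6 + (4 - (3 - 1*25) - 1*(3 - 1*25)*6)*(-5) = 6 + (4 - (3 - 25) - 1*(3 - 25)*6)*(-5) = 6 + (4 - 1*(-22) - 1*(-22)*6)*(-5) = 6 + (4 + 22 + 132)*(-5) = 6 + 158*(-5) = 6 - 790 = -784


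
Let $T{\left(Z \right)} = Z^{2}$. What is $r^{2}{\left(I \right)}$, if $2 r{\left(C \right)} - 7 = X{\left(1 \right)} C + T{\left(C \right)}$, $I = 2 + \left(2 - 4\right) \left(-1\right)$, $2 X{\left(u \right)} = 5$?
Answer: $\frac{1089}{4} \approx 272.25$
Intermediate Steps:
$X{\left(u \right)} = \frac{5}{2}$ ($X{\left(u \right)} = \frac{1}{2} \cdot 5 = \frac{5}{2}$)
$I = 4$ ($I = 2 - -2 = 2 + 2 = 4$)
$r{\left(C \right)} = \frac{7}{2} + \frac{C^{2}}{2} + \frac{5 C}{4}$ ($r{\left(C \right)} = \frac{7}{2} + \frac{\frac{5 C}{2} + C^{2}}{2} = \frac{7}{2} + \frac{C^{2} + \frac{5 C}{2}}{2} = \frac{7}{2} + \left(\frac{C^{2}}{2} + \frac{5 C}{4}\right) = \frac{7}{2} + \frac{C^{2}}{2} + \frac{5 C}{4}$)
$r^{2}{\left(I \right)} = \left(\frac{7}{2} + \frac{4^{2}}{2} + \frac{5}{4} \cdot 4\right)^{2} = \left(\frac{7}{2} + \frac{1}{2} \cdot 16 + 5\right)^{2} = \left(\frac{7}{2} + 8 + 5\right)^{2} = \left(\frac{33}{2}\right)^{2} = \frac{1089}{4}$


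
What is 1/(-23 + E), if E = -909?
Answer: -1/932 ≈ -0.0010730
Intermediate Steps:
1/(-23 + E) = 1/(-23 - 909) = 1/(-932) = -1/932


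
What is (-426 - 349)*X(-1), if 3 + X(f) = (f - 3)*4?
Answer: 14725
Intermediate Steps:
X(f) = -15 + 4*f (X(f) = -3 + (f - 3)*4 = -3 + (-3 + f)*4 = -3 + (-12 + 4*f) = -15 + 4*f)
(-426 - 349)*X(-1) = (-426 - 349)*(-15 + 4*(-1)) = -775*(-15 - 4) = -775*(-19) = 14725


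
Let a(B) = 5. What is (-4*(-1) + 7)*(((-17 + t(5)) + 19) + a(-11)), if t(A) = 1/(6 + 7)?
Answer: 1012/13 ≈ 77.846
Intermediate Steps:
t(A) = 1/13
(-4*(-1) + 7)*(((-17 + t(5)) + 19) + a(-11)) = (-4*(-1) + 7)*(((-17 + 1/13) + 19) + 5) = (4 + 7)*((-220/13 + 19) + 5) = 11*(27/13 + 5) = 11*(92/13) = 1012/13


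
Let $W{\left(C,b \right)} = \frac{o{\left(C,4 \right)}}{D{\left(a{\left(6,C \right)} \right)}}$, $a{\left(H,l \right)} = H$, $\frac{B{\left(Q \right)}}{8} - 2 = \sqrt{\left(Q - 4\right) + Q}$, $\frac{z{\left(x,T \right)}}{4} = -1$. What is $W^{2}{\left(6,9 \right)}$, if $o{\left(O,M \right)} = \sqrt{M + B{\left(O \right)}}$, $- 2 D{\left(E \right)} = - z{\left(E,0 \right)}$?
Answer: $5 + 4 \sqrt{2} \approx 10.657$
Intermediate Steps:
$z{\left(x,T \right)} = -4$ ($z{\left(x,T \right)} = 4 \left(-1\right) = -4$)
$B{\left(Q \right)} = 16 + 8 \sqrt{-4 + 2 Q}$ ($B{\left(Q \right)} = 16 + 8 \sqrt{\left(Q - 4\right) + Q} = 16 + 8 \sqrt{\left(-4 + Q\right) + Q} = 16 + 8 \sqrt{-4 + 2 Q}$)
$D{\left(E \right)} = -2$ ($D{\left(E \right)} = - \frac{\left(-1\right) \left(-4\right)}{2} = \left(- \frac{1}{2}\right) 4 = -2$)
$o{\left(O,M \right)} = \sqrt{16 + M + 8 \sqrt{-4 + 2 O}}$ ($o{\left(O,M \right)} = \sqrt{M + \left(16 + 8 \sqrt{-4 + 2 O}\right)} = \sqrt{16 + M + 8 \sqrt{-4 + 2 O}}$)
$W{\left(C,b \right)} = - \frac{\sqrt{20 + 8 \sqrt{2} \sqrt{-2 + C}}}{2}$ ($W{\left(C,b \right)} = \frac{\sqrt{16 + 4 + 8 \sqrt{2} \sqrt{-2 + C}}}{-2} = \sqrt{20 + 8 \sqrt{2} \sqrt{-2 + C}} \left(- \frac{1}{2}\right) = - \frac{\sqrt{20 + 8 \sqrt{2} \sqrt{-2 + C}}}{2}$)
$W^{2}{\left(6,9 \right)} = \left(- \sqrt{5 + 2 \sqrt{2} \sqrt{-2 + 6}}\right)^{2} = \left(- \sqrt{5 + 2 \sqrt{2} \sqrt{4}}\right)^{2} = \left(- \sqrt{5 + 2 \sqrt{2} \cdot 2}\right)^{2} = \left(- \sqrt{5 + 4 \sqrt{2}}\right)^{2} = 5 + 4 \sqrt{2}$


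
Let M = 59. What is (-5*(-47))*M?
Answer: 13865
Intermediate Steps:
(-5*(-47))*M = -5*(-47)*59 = 235*59 = 13865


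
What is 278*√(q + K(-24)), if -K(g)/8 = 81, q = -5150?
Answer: 278*I*√5798 ≈ 21168.0*I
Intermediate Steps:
K(g) = -648 (K(g) = -8*81 = -648)
278*√(q + K(-24)) = 278*√(-5150 - 648) = 278*√(-5798) = 278*(I*√5798) = 278*I*√5798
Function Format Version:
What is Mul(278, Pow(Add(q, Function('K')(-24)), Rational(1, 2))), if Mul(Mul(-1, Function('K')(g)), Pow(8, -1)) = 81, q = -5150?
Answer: Mul(278, I, Pow(5798, Rational(1, 2))) ≈ Mul(21168., I)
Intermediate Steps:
Function('K')(g) = -648 (Function('K')(g) = Mul(-8, 81) = -648)
Mul(278, Pow(Add(q, Function('K')(-24)), Rational(1, 2))) = Mul(278, Pow(Add(-5150, -648), Rational(1, 2))) = Mul(278, Pow(-5798, Rational(1, 2))) = Mul(278, Mul(I, Pow(5798, Rational(1, 2)))) = Mul(278, I, Pow(5798, Rational(1, 2)))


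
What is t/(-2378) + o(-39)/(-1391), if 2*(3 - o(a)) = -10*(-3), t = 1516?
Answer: -1040110/1653899 ≈ -0.62888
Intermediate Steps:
o(a) = -12 (o(a) = 3 - (-5)*(-3) = 3 - ½*30 = 3 - 15 = -12)
t/(-2378) + o(-39)/(-1391) = 1516/(-2378) - 12/(-1391) = 1516*(-1/2378) - 12*(-1/1391) = -758/1189 + 12/1391 = -1040110/1653899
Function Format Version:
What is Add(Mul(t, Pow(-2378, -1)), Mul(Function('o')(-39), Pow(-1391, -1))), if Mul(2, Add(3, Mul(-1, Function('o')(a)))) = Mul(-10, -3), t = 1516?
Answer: Rational(-1040110, 1653899) ≈ -0.62888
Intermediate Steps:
Function('o')(a) = -12 (Function('o')(a) = Add(3, Mul(Rational(-1, 2), Mul(-10, -3))) = Add(3, Mul(Rational(-1, 2), 30)) = Add(3, -15) = -12)
Add(Mul(t, Pow(-2378, -1)), Mul(Function('o')(-39), Pow(-1391, -1))) = Add(Mul(1516, Pow(-2378, -1)), Mul(-12, Pow(-1391, -1))) = Add(Mul(1516, Rational(-1, 2378)), Mul(-12, Rational(-1, 1391))) = Add(Rational(-758, 1189), Rational(12, 1391)) = Rational(-1040110, 1653899)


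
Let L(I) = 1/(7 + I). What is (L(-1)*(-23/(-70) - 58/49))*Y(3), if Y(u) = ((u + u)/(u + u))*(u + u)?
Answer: -419/490 ≈ -0.85510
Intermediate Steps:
Y(u) = 2*u (Y(u) = ((2*u)/((2*u)))*(2*u) = ((2*u)*(1/(2*u)))*(2*u) = 1*(2*u) = 2*u)
(L(-1)*(-23/(-70) - 58/49))*Y(3) = ((-23/(-70) - 58/49)/(7 - 1))*(2*3) = ((-23*(-1/70) - 58*1/49)/6)*6 = ((23/70 - 58/49)/6)*6 = ((1/6)*(-419/490))*6 = -419/2940*6 = -419/490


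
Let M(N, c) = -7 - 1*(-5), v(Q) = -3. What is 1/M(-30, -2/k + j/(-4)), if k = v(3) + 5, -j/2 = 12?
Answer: -½ ≈ -0.50000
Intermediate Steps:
j = -24 (j = -2*12 = -24)
k = 2 (k = -3 + 5 = 2)
M(N, c) = -2 (M(N, c) = -7 + 5 = -2)
1/M(-30, -2/k + j/(-4)) = 1/(-2) = -½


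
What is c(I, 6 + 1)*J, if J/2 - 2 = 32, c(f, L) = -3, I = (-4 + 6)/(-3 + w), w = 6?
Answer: -204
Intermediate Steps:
I = 2/3 (I = (-4 + 6)/(-3 + 6) = 2/3 ≈ 0.66667)
J = 68 (J = 4 + 2*32 = 4 + 64 = 68)
c(I, 6 + 1)*J = -3*68 = -204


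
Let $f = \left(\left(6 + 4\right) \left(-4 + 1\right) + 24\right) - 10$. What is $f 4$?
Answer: $-64$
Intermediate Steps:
$f = -16$ ($f = \left(10 \left(-3\right) + 24\right) - 10 = \left(-30 + 24\right) - 10 = -6 - 10 = -16$)
$f 4 = \left(-16\right) 4 = -64$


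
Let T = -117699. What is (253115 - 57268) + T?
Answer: 78148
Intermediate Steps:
(253115 - 57268) + T = (253115 - 57268) - 117699 = 195847 - 117699 = 78148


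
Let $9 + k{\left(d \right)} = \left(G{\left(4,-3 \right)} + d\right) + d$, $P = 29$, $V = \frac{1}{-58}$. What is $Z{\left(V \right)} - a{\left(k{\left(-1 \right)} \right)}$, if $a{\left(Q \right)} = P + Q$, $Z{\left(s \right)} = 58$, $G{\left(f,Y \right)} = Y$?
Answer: $43$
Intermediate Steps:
$V = - \frac{1}{58} \approx -0.017241$
$k{\left(d \right)} = -12 + 2 d$ ($k{\left(d \right)} = -9 + \left(\left(-3 + d\right) + d\right) = -9 + \left(-3 + 2 d\right) = -12 + 2 d$)
$a{\left(Q \right)} = 29 + Q$
$Z{\left(V \right)} - a{\left(k{\left(-1 \right)} \right)} = 58 - \left(29 + \left(-12 + 2 \left(-1\right)\right)\right) = 58 - \left(29 - 14\right) = 58 - 15 = 43$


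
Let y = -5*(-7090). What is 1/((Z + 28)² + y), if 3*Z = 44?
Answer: 9/335434 ≈ 2.6831e-5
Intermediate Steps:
Z = 44/3 (Z = (⅓)*44 = 44/3 ≈ 14.667)
y = 35450
1/((Z + 28)² + y) = 1/((44/3 + 28)² + 35450) = 1/((128/3)² + 35450) = 1/(16384/9 + 35450) = 1/(335434/9) = 9/335434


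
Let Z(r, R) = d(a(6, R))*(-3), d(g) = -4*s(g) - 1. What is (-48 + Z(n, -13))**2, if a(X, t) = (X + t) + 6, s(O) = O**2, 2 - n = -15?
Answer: 1089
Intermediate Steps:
n = 17 (n = 2 - 1*(-15) = 2 + 15 = 17)
a(X, t) = 6 + X + t
d(g) = -1 - 4*g**2 (d(g) = -4*g**2 - 1 = -1 - 4*g**2)
Z(r, R) = 3 + 12*(12 + R)**2 (Z(r, R) = (-1 - 4*(6 + 6 + R)**2)*(-3) = (-1 - 4*(12 + R)**2)*(-3) = 3 + 12*(12 + R)**2)
(-48 + Z(n, -13))**2 = (-48 + (3 + 12*(12 - 13)**2))**2 = (-48 + (3 + 12*(-1)**2))**2 = (-48 + (3 + 12*1))**2 = (-48 + (3 + 12))**2 = (-48 + 15)**2 = (-33)**2 = 1089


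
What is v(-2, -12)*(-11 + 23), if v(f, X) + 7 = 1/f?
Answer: -90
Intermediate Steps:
v(f, X) = -7 + 1/f
v(-2, -12)*(-11 + 23) = (-7 + 1/(-2))*(-11 + 23) = (-7 - 1/2)*12 = -15/2*12 = -90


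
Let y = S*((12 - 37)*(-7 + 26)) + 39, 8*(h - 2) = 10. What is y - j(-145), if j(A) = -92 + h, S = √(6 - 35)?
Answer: 511/4 - 475*I*√29 ≈ 127.75 - 2558.0*I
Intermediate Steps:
h = 13/4 (h = 2 + (⅛)*10 = 2 + 5/4 = 13/4 ≈ 3.2500)
S = I*√29 (S = √(-29) = I*√29 ≈ 5.3852*I)
j(A) = -355/4 (j(A) = -92 + 13/4 = -355/4)
y = 39 - 475*I*√29 (y = (I*√29)*((12 - 37)*(-7 + 26)) + 39 = (I*√29)*(-25*19) + 39 = (I*√29)*(-475) + 39 = -475*I*√29 + 39 = 39 - 475*I*√29 ≈ 39.0 - 2558.0*I)
y - j(-145) = (39 - 475*I*√29) - 1*(-355/4) = (39 - 475*I*√29) + 355/4 = 511/4 - 475*I*√29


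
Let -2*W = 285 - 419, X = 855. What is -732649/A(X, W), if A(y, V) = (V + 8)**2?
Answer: -732649/5625 ≈ -130.25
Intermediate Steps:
W = 67 (W = -(285 - 419)/2 = -1/2*(-134) = 67)
A(y, V) = (8 + V)**2
-732649/A(X, W) = -732649/(8 + 67)**2 = -732649/(75**2) = -732649/5625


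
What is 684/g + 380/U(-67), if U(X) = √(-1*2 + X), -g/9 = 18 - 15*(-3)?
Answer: -76/63 - 380*I*√69/69 ≈ -1.2063 - 45.747*I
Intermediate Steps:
g = -567 (g = -9*(18 - 15*(-3)) = -9*(18 + 45) = -9*63 = -567)
U(X) = √(-2 + X)
684/g + 380/U(-67) = 684/(-567) + 380/(√(-2 - 67)) = 684*(-1/567) + 380/(√(-69)) = -76/63 + 380/((I*√69)) = -76/63 + 380*(-I*√69/69) = -76/63 - 380*I*√69/69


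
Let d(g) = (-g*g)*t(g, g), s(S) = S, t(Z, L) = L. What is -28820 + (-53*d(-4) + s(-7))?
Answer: -32219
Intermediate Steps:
d(g) = -g³ (d(g) = (-g*g)*g = (-g²)*g = -g³)
-28820 + (-53*d(-4) + s(-7)) = -28820 + (-(-53)*(-4)³ - 7) = -28820 + (-(-53)*(-64) - 7) = -28820 + (-53*64 - 7) = -28820 + (-3392 - 7) = -28820 - 3399 = -32219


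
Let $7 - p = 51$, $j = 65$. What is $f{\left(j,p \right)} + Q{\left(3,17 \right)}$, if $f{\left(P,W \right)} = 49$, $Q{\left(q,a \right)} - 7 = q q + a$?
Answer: $82$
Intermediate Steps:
$Q{\left(q,a \right)} = 7 + a + q^{2}$ ($Q{\left(q,a \right)} = 7 + \left(q q + a\right) = 7 + \left(q^{2} + a\right) = 7 + \left(a + q^{2}\right) = 7 + a + q^{2}$)
$p = -44$ ($p = 7 - 51 = -44$)
$f{\left(j,p \right)} + Q{\left(3,17 \right)} = 49 + \left(7 + 17 + 3^{2}\right) = 49 + \left(7 + 17 + 9\right) = 49 + 33 = 82$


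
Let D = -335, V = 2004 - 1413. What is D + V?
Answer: 256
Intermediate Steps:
V = 591
D + V = -335 + 591 = 256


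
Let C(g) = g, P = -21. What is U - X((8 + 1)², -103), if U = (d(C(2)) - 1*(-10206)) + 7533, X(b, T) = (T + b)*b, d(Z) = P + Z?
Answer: 19502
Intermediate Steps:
d(Z) = -21 + Z
X(b, T) = b*(T + b)
U = 17720 (U = ((-21 + 2) - 1*(-10206)) + 7533 = (-19 + 10206) + 7533 = 10187 + 7533 = 17720)
U - X((8 + 1)², -103) = 17720 - (8 + 1)²*(-103 + (8 + 1)²) = 17720 - 9²*(-103 + 9²) = 17720 - 81*(-103 + 81) = 17720 - 81*(-22) = 17720 - 1*(-1782) = 17720 + 1782 = 19502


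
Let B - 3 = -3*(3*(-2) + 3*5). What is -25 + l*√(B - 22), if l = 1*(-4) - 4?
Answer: -25 - 8*I*√46 ≈ -25.0 - 54.259*I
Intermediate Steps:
l = -8 (l = -4 - 4 = -8)
B = -24 (B = 3 - 3*(3*(-2) + 3*5) = 3 - 3*(-6 + 15) = 3 - 3*9 = 3 - 27 = -24)
-25 + l*√(B - 22) = -25 - 8*√(-24 - 22) = -25 - 8*I*√46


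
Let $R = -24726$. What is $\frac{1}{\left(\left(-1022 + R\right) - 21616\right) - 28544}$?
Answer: $- \frac{1}{75908} \approx -1.3174 \cdot 10^{-5}$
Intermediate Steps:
$\frac{1}{\left(\left(-1022 + R\right) - 21616\right) - 28544} = \frac{1}{\left(\left(-1022 - 24726\right) - 21616\right) - 28544} = \frac{1}{\left(-25748 - 21616\right) - 28544} = \frac{1}{-47364 - 28544} = \frac{1}{-75908} = - \frac{1}{75908}$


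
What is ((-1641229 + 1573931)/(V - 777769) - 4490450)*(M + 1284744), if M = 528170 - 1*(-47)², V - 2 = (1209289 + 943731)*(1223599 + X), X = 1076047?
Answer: -40257476586424457451964340/4951183053153 ≈ -8.1309e+12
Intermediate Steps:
V = 4951183830922 (V = 2 + (1209289 + 943731)*(1223599 + 1076047) = 2 + 2153020*2299646 = 2 + 4951183830920 = 4951183830922)
M = 525961 (M = 528170 - 1*2209 = 528170 - 2209 = 525961)
((-1641229 + 1573931)/(V - 777769) - 4490450)*(M + 1284744) = ((-1641229 + 1573931)/(4951183830922 - 777769) - 4490450)*(525961 + 1284744) = (-67298/4951183053153 - 4490450)*1810705 = -22233039941030956148/4951183053153*1810705 = -40257476586424457451964340/4951183053153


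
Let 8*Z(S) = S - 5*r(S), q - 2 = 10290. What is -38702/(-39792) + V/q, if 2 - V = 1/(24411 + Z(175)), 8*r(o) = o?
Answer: 25942998280841/26668326600744 ≈ 0.97280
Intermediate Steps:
q = 10292 (q = 2 + 10290 = 10292)
r(o) = o/8
Z(S) = 3*S/64 (Z(S) = (S - 5*S/8)/8 = (3*S/8)/8 = 3*S/64)
V = 3125594/1562829 (V = 2 - 1/(24411 + (3/64)*175) = 2 - 1/(24411 + 525/64) = 2 - 1/1562829/64 = 2 - 1*64/1562829 = 2 - 64/1562829 = 3125594/1562829 ≈ 2.0000)
-38702/(-39792) + V/q = -38702/(-39792) + (3125594/1562829)/10292 = -38702*(-1/39792) + (3125594/1562829)*(1/10292) = 19351/19896 + 1562797/8042318034 = 25942998280841/26668326600744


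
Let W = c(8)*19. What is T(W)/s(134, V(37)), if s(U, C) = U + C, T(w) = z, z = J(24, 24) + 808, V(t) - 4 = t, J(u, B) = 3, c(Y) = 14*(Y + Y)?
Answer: 811/175 ≈ 4.6343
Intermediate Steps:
c(Y) = 28*Y (c(Y) = 14*(2*Y) = 28*Y)
V(t) = 4 + t
W = 4256 (W = (28*8)*19 = 224*19 = 4256)
z = 811 (z = 3 + 808 = 811)
T(w) = 811
s(U, C) = C + U
T(W)/s(134, V(37)) = 811/((4 + 37) + 134) = 811/(41 + 134) = 811/175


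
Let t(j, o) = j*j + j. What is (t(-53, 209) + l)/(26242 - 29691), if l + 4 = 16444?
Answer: -19196/3449 ≈ -5.5657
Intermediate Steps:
t(j, o) = j + j**2 (t(j, o) = j**2 + j = j + j**2)
l = 16440 (l = -4 + 16444 = 16440)
(t(-53, 209) + l)/(26242 - 29691) = (-53*(1 - 53) + 16440)/(26242 - 29691) = (-53*(-52) + 16440)/(-3449) = (2756 + 16440)*(-1/3449) = 19196*(-1/3449) = -19196/3449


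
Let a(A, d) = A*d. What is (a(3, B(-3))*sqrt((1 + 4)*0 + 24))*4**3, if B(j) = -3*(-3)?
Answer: 3456*sqrt(6) ≈ 8465.4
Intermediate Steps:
B(j) = 9
(a(3, B(-3))*sqrt((1 + 4)*0 + 24))*4**3 = ((3*9)*sqrt((1 + 4)*0 + 24))*4**3 = (27*sqrt(5*0 + 24))*64 = (27*sqrt(0 + 24))*64 = (27*sqrt(24))*64 = (27*(2*sqrt(6)))*64 = (54*sqrt(6))*64 = 3456*sqrt(6)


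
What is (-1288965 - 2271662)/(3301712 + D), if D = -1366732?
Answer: -3560627/1934980 ≈ -1.8401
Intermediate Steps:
(-1288965 - 2271662)/(3301712 + D) = (-1288965 - 2271662)/(3301712 - 1366732) = -3560627/1934980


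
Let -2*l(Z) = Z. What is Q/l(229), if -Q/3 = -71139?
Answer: -426834/229 ≈ -1863.9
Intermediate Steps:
Q = 213417 (Q = -3*(-71139) = 213417)
l(Z) = -Z/2
Q/l(229) = 213417/((-1/2*229)) = 213417/(-229/2) = 213417*(-2/229) = -426834/229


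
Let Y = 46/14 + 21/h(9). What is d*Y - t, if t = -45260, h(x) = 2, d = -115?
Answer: 611445/14 ≈ 43675.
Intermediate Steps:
Y = 193/14 (Y = 46/14 + 21/2 = 46*(1/14) + 21*(1/2) = 23/7 + 21/2 = 193/14 ≈ 13.786)
d*Y - t = -115*193/14 - 1*(-45260) = -22195/14 + 45260 = 611445/14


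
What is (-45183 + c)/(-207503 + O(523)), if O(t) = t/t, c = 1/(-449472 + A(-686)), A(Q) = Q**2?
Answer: 954445691/4383272248 ≈ 0.21775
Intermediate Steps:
c = 1/21124 (c = 1/(-449472 + (-686)**2) = 1/(-449472 + 470596) = 1/21124 ≈ 4.7340e-5)
O(t) = 1
(-45183 + c)/(-207503 + O(523)) = (-45183 + 1/21124)/(-207503 + 1) = -954445691/21124/(-207502) = -954445691/21124*(-1/207502) = 954445691/4383272248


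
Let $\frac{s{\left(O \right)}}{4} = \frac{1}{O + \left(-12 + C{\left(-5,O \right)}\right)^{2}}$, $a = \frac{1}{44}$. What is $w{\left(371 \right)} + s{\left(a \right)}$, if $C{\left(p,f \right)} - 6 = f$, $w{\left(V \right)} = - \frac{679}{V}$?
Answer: $- \frac{6303229}{3668289} \approx -1.7183$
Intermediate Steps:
$C{\left(p,f \right)} = 6 + f$
$a = \frac{1}{44} \approx 0.022727$
$s{\left(O \right)} = \frac{4}{O + \left(-6 + O\right)^{2}}$ ($s{\left(O \right)} = \frac{4}{O + \left(-12 + \left(6 + O\right)\right)^{2}} = \frac{4}{O + \left(-6 + O\right)^{2}}$)
$w{\left(371 \right)} + s{\left(a \right)} = - \frac{679}{371} + \frac{4}{\frac{1}{44} + \left(-6 + \frac{1}{44}\right)^{2}} = \left(-679\right) \frac{1}{371} + \frac{4}{\frac{1}{44} + \left(- \frac{263}{44}\right)^{2}} = - \frac{97}{53} + \frac{4}{\frac{1}{44} + \frac{69169}{1936}} = - \frac{97}{53} + \frac{4}{\frac{69213}{1936}} = - \frac{97}{53} + 4 \cdot \frac{1936}{69213} = - \frac{97}{53} + \frac{7744}{69213} = - \frac{6303229}{3668289}$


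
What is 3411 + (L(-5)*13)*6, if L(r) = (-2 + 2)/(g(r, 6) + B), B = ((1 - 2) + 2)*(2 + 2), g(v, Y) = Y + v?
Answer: 3411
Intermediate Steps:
B = 4 (B = (-1 + 2)*4 = 1*4 = 4)
L(r) = 0 (L(r) = (-2 + 2)/((6 + r) + 4) = 0/(10 + r) = 0)
3411 + (L(-5)*13)*6 = 3411 + (0*13)*6 = 3411 + 0*6 = 3411 + 0 = 3411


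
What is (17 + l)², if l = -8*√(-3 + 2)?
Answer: 225 - 272*I ≈ 225.0 - 272.0*I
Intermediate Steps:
l = -8*I ≈ -8.0*I
(17 + l)² = (17 - 8*I)²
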